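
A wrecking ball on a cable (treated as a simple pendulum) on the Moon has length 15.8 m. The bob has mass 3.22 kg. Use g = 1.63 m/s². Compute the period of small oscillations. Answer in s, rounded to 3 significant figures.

19.6 s

T = 2π√(L/g) = 2π√(15.8/1.63) = 2π × 3.113 = 19.6 s.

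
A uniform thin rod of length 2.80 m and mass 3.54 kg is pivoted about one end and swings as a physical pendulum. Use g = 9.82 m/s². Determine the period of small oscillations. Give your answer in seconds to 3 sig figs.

For a physical pendulum T = 2π√(I/(mgd)), with d = 1.400 m from pivot to centre of mass.
I_cm = mL²/12 = 3.54 × 2.80²/12 = 2.313 kg·m²; I = I_cm + md² = 2.313 + 3.54 × 1.400² = 9.251 kg·m².
T = 2π√(9.251/(3.54 × 9.82 × 1.400)) = 2.74 s.

2.74 s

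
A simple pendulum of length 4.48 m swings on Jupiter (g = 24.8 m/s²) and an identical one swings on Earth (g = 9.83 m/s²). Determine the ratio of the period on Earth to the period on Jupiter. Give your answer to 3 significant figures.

1.59

T ∝ 1/√g, so T₂/T₁ = √(g₁/g₂) = √(24.8/9.83) = 1.59.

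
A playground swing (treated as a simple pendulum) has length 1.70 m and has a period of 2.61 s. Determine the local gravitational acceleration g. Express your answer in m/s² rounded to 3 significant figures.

9.85 m/s²

From T = 2π√(L/g), g = 4π²L/T² = 4π² × 1.70/2.610² = 9.85 m/s².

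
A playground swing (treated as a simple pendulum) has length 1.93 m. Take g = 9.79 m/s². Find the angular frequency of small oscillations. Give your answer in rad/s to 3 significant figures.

2.25 rad/s

ω = √(g/L) = √(9.79/1.93) = 2.25 rad/s.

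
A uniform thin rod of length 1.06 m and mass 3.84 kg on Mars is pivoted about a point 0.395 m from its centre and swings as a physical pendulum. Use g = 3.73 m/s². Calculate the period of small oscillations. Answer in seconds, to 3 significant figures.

For a physical pendulum T = 2π√(I/(mgd)), with d = 0.3950 m from pivot to centre of mass.
I_cm = mL²/12 = 3.84 × 1.06²/12 = 0.3596 kg·m²; I = I_cm + md² = 0.3596 + 3.84 × 0.3950² = 0.9587 kg·m².
T = 2π√(0.9587/(3.84 × 3.73 × 0.3950)) = 2.59 s.

2.59 s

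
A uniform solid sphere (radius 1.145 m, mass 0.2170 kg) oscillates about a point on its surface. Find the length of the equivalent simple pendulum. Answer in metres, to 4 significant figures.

1.603 m

The equivalent simple-pendulum length is L_eq = I/(md), where I is about the pivot and d = 1.1450 m.
I_cm = (2/5)mR² = 0.11380 kg·m², so I = I_cm + md² = 0.11380 + 0.28449 = 0.39829 kg·m².
L_eq = 0.39829/(0.2170 × 1.1450) = 1.603 m.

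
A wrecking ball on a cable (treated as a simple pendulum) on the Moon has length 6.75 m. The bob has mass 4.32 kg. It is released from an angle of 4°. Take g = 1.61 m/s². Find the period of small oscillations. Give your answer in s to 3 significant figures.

12.9 s

T = 2π√(L/g) = 2π√(6.75/1.61) = 2π × 2.048 = 12.9 s.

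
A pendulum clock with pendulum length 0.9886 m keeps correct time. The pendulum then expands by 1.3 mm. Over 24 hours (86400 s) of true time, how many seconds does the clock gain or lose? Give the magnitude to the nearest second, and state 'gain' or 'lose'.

T ∝ √L, so T'/T = √(0.98990/0.9886) = 1.00066.
In 86400 s of true time the clock registers 86400/1.00066 = 86343.2 s, so it loses 57 s.

lose 57 s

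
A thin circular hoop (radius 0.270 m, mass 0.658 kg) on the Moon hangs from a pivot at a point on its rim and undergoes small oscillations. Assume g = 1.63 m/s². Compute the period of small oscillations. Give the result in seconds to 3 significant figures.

3.62 s

I_cm = mr² = 0.04797 kg·m². The pivot is at distance d = 0.270 m from the centre of mass.
By the parallel-axis theorem, I = I_cm + md² = 0.04797 + 0.04797 = 0.09594 kg·m².
T = 2π√(I/(mgd)) = 2π√(0.09594/(0.658 × 1.63 × 0.270)) = 3.62 s.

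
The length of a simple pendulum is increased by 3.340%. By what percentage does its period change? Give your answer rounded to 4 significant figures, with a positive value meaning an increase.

T ∝ √L, so T'/T = √(1.0334) = 1.0166.
Percentage change in T = (1.0166 − 1) × 100% = 1.656%.

1.656%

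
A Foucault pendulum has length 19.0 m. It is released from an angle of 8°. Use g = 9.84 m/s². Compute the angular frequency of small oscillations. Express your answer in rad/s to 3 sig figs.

ω = √(g/L) = √(9.84/19.0) = 0.720 rad/s.

0.720 rad/s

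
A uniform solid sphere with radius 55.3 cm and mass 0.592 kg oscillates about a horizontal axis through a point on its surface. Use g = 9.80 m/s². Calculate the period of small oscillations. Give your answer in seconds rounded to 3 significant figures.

1.77 s

I_cm = (2/5)mr² = 0.07242 kg·m². The pivot is at distance d = 0.553 m from the centre of mass.
By the parallel-axis theorem, I = I_cm + md² = 0.07242 + 0.1810 = 0.2535 kg·m².
T = 2π√(I/(mgd)) = 2π√(0.2535/(0.592 × 9.80 × 0.553)) = 1.77 s.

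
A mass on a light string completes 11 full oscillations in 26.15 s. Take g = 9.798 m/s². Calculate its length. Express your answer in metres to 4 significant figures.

1.403 m

T = 26.15/11 = 2.3773 s.
From T = 2π√(L/g), L = gT²/(4π²) = 9.798 × 2.3773²/(4π²) = 1.403 m.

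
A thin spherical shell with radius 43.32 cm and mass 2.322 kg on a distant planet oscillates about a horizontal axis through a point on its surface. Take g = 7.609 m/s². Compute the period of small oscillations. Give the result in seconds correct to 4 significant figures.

1.935 s

I_cm = (2/3)mr² = 0.29050 kg·m². The pivot is at distance d = 0.4332 m from the centre of mass.
By the parallel-axis theorem, I = I_cm + md² = 0.29050 + 0.43575 = 0.72625 kg·m².
T = 2π√(I/(mgd)) = 2π√(0.72625/(2.322 × 7.609 × 0.4332)) = 1.935 s.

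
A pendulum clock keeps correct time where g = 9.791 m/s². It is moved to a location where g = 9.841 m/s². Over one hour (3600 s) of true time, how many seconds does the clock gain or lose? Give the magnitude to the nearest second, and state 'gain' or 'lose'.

The clock's period scales as T ∝ 1/√g, so T'/T = √(9.791/9.841) = 0.997456.
In 3600 s of true time the clock registers 3600/0.997456 = 3609.2 s, so it gains 9 s.

gain 9 s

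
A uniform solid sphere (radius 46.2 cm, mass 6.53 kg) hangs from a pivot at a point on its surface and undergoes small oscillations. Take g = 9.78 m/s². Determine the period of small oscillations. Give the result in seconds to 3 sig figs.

1.62 s

I_cm = (2/5)mr² = 0.5575 kg·m². The pivot is at distance d = 0.462 m from the centre of mass.
By the parallel-axis theorem, I = I_cm + md² = 0.5575 + 1.394 = 1.951 kg·m².
T = 2π√(I/(mgd)) = 2π√(1.951/(6.53 × 9.78 × 0.462)) = 1.62 s.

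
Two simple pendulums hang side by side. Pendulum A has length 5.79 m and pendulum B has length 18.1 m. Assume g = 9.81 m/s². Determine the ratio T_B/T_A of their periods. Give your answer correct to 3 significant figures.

1.77

T ∝ √L, so T_B/T_A = √(L_B/L_A) = √(18.1/5.79) = 1.77.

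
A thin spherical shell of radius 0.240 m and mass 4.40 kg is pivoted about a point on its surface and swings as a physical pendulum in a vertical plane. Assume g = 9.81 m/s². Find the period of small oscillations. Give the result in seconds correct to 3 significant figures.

I_cm = (2/3)mr² = 0.1690 kg·m². The pivot is at distance d = 0.240 m from the centre of mass.
By the parallel-axis theorem, I = I_cm + md² = 0.1690 + 0.2534 = 0.4224 kg·m².
T = 2π√(I/(mgd)) = 2π√(0.4224/(4.40 × 9.81 × 0.240)) = 1.27 s.

1.27 s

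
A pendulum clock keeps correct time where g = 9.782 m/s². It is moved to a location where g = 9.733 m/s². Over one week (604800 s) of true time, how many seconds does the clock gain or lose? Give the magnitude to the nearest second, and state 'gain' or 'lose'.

The clock's period scales as T ∝ 1/√g, so T'/T = √(9.782/9.733) = 1.00251.
In 604800 s of true time the clock registers 604800/1.00251 = 603283.3 s, so it loses 1517 s.

lose 1517 s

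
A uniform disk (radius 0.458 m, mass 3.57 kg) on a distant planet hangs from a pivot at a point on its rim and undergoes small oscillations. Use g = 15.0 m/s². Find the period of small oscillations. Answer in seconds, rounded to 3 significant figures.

1.34 s

I_cm = ½mr² = 0.3744 kg·m². The pivot is at distance d = 0.458 m from the centre of mass.
By the parallel-axis theorem, I = I_cm + md² = 0.3744 + 0.7489 = 1.123 kg·m².
T = 2π√(I/(mgd)) = 2π√(1.123/(3.57 × 15.0 × 0.458)) = 1.34 s.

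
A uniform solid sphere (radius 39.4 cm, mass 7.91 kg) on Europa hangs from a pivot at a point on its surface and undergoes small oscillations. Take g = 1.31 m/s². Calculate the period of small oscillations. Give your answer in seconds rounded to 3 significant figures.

4.08 s

I_cm = (2/5)mr² = 0.4912 kg·m². The pivot is at distance d = 0.394 m from the centre of mass.
By the parallel-axis theorem, I = I_cm + md² = 0.4912 + 1.228 = 1.719 kg·m².
T = 2π√(I/(mgd)) = 2π√(1.719/(7.91 × 1.31 × 0.394)) = 4.08 s.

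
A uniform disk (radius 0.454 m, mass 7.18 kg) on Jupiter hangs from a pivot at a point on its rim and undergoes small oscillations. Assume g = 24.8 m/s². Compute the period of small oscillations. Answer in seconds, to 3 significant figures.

1.04 s

I_cm = ½mr² = 0.7400 kg·m². The pivot is at distance d = 0.454 m from the centre of mass.
By the parallel-axis theorem, I = I_cm + md² = 0.7400 + 1.480 = 2.220 kg·m².
T = 2π√(I/(mgd)) = 2π√(2.220/(7.18 × 24.8 × 0.454)) = 1.04 s.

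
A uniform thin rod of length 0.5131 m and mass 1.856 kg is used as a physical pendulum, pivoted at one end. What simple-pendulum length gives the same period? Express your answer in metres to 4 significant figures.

The equivalent simple-pendulum length is L_eq = I/(md), where I is about the pivot and d = 0.25655 m.
I_cm = (1/12)mL² = 0.040719 kg·m², so I = I_cm + md² = 0.040719 + 0.12216 = 0.16288 kg·m².
L_eq = 0.16288/(1.856 × 0.25655) = 0.3421 m.

0.3421 m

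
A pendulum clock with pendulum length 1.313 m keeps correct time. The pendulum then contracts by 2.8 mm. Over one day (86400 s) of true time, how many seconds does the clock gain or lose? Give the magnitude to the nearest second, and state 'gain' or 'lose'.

T ∝ √L, so T'/T = √(1.31020/1.313) = 0.998933.
In 86400 s of true time the clock registers 86400/0.998933 = 86492.3 s, so it gains 92 s.

gain 92 s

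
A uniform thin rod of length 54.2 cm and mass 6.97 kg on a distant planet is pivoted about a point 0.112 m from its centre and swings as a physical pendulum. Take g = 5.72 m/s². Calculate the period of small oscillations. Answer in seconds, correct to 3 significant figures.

For a physical pendulum T = 2π√(I/(mgd)), with d = 0.1120 m from pivot to centre of mass.
I_cm = mL²/12 = 6.97 × 0.542²/12 = 0.1706 kg·m²; I = I_cm + md² = 0.1706 + 6.97 × 0.1120² = 0.2581 kg·m².
T = 2π√(0.2581/(6.97 × 5.72 × 0.1120)) = 1.51 s.

1.51 s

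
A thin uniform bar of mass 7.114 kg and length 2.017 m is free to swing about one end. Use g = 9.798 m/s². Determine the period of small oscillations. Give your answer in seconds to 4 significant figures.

2.328 s

For a physical pendulum T = 2π√(I/(mgd)), with d = 1.0085 m from pivot to centre of mass.
I_cm = mL²/12 = 7.114 × 2.017²/12 = 2.4118 kg·m²; I = I_cm + md² = 2.4118 + 7.114 × 1.0085² = 9.6473 kg·m².
T = 2π√(9.6473/(7.114 × 9.798 × 1.0085)) = 2.328 s.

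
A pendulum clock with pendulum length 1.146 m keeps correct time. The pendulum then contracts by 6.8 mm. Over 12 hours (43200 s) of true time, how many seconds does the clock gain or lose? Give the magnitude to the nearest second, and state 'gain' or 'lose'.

T ∝ √L, so T'/T = √(1.13920/1.146) = 0.997029.
In 43200 s of true time the clock registers 43200/0.997029 = 43328.7 s, so it gains 129 s.

gain 129 s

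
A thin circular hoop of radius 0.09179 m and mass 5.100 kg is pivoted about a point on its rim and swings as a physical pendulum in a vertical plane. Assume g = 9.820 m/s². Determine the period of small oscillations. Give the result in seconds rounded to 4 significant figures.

I_cm = mr² = 0.042970 kg·m². The pivot is at distance d = 0.09179 m from the centre of mass.
By the parallel-axis theorem, I = I_cm + md² = 0.042970 + 0.042970 = 0.085939 kg·m².
T = 2π√(I/(mgd)) = 2π√(0.085939/(5.100 × 9.820 × 0.09179)) = 0.8591 s.

0.8591 s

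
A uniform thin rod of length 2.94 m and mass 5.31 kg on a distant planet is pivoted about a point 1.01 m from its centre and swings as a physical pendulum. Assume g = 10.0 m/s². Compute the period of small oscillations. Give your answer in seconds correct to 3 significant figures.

2.61 s

For a physical pendulum T = 2π√(I/(mgd)), with d = 1.010 m from pivot to centre of mass.
I_cm = mL²/12 = 5.31 × 2.94²/12 = 3.825 kg·m²; I = I_cm + md² = 3.825 + 5.31 × 1.010² = 9.242 kg·m².
T = 2π√(9.242/(5.31 × 10.0 × 1.010)) = 2.61 s.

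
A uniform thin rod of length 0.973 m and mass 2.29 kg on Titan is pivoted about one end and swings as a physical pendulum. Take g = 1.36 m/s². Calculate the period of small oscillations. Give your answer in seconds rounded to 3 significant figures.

For a physical pendulum T = 2π√(I/(mgd)), with d = 0.4865 m from pivot to centre of mass.
I_cm = mL²/12 = 2.29 × 0.973²/12 = 0.1807 kg·m²; I = I_cm + md² = 0.1807 + 2.29 × 0.4865² = 0.7227 kg·m².
T = 2π√(0.7227/(2.29 × 1.36 × 0.4865)) = 4.34 s.

4.34 s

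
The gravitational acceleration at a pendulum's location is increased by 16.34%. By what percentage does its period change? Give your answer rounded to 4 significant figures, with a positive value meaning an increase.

T ∝ 1/√g, so T'/T = 1/√(1.1634) = 0.92712.
Percentage change in T = (0.92712 − 1) × 100% = -7.288%.

-7.288%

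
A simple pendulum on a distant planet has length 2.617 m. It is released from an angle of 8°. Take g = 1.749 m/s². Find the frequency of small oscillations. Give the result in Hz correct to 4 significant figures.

T = 2π√(L/g) = 2π√(2.617/1.749) = 7.6858 s, so f = 1/T = 0.1301 Hz.

0.1301 Hz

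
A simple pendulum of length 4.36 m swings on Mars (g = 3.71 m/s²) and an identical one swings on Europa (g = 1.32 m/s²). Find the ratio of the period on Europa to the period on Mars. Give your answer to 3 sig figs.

1.68

T ∝ 1/√g, so T₂/T₁ = √(g₁/g₂) = √(3.71/1.32) = 1.68.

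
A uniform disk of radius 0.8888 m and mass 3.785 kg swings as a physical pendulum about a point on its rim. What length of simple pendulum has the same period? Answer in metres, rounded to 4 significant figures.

The equivalent simple-pendulum length is L_eq = I/(md), where I is about the pivot and d = 0.88880 m.
I_cm = ½mR² = 1.4950 kg·m², so I = I_cm + md² = 1.4950 + 2.9900 = 4.4850 kg·m².
L_eq = 4.4850/(3.785 × 0.88880) = 1.333 m.

1.333 m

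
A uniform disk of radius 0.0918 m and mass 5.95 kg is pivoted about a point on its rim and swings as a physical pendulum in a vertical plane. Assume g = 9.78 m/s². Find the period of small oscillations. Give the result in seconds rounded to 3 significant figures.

0.746 s

I_cm = ½mr² = 0.02507 kg·m². The pivot is at distance d = 0.0918 m from the centre of mass.
By the parallel-axis theorem, I = I_cm + md² = 0.02507 + 0.05014 = 0.07521 kg·m².
T = 2π√(I/(mgd)) = 2π√(0.07521/(5.95 × 9.78 × 0.0918)) = 0.746 s.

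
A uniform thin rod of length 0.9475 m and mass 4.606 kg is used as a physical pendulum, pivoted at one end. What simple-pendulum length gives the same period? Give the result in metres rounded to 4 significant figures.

The equivalent simple-pendulum length is L_eq = I/(md), where I is about the pivot and d = 0.47375 m.
I_cm = (1/12)mL² = 0.34459 kg·m², so I = I_cm + md² = 0.34459 + 1.0338 = 1.3784 kg·m².
L_eq = 1.3784/(4.606 × 0.47375) = 0.6317 m.

0.6317 m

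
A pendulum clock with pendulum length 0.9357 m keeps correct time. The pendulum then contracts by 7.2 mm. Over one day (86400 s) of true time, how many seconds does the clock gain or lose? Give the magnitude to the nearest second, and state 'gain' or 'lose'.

T ∝ √L, so T'/T = √(0.92850/0.9357) = 0.996145.
In 86400 s of true time the clock registers 86400/0.996145 = 86734.3 s, so it gains 334 s.

gain 334 s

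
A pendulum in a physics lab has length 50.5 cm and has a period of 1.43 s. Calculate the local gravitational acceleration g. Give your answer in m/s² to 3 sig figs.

From T = 2π√(L/g), g = 4π²L/T² = 4π² × 0.505/1.430² = 9.75 m/s².

9.75 m/s²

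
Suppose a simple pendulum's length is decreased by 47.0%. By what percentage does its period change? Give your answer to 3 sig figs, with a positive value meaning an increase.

T ∝ √L, so T'/T = √(0.5300) = 0.7280.
Percentage change in T = (0.7280 − 1) × 100% = -27.2%.

-27.2%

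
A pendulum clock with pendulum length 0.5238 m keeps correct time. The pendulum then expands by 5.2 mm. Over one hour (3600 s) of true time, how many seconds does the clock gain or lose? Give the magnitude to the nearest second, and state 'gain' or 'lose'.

lose 18 s

T ∝ √L, so T'/T = √(0.52900/0.5238) = 1.00495.
In 3600 s of true time the clock registers 3600/1.00495 = 3582.3 s, so it loses 18 s.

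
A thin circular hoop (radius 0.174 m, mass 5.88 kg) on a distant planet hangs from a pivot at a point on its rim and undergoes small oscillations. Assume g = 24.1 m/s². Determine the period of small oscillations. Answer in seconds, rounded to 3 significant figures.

I_cm = mr² = 0.1780 kg·m². The pivot is at distance d = 0.174 m from the centre of mass.
By the parallel-axis theorem, I = I_cm + md² = 0.1780 + 0.1780 = 0.3560 kg·m².
T = 2π√(I/(mgd)) = 2π√(0.3560/(5.88 × 24.1 × 0.174)) = 0.755 s.

0.755 s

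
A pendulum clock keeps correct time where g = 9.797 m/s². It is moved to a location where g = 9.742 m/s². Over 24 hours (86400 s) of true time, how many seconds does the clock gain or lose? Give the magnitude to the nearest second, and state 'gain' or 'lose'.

lose 243 s

The clock's period scales as T ∝ 1/√g, so T'/T = √(9.797/9.742) = 1.00282.
In 86400 s of true time the clock registers 86400/1.00282 = 86157.1 s, so it loses 243 s.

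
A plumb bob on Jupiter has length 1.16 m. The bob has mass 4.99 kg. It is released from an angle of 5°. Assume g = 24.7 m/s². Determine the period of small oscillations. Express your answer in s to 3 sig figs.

1.36 s

T = 2π√(L/g) = 2π√(1.16/24.7) = 2π × 0.2167 = 1.36 s.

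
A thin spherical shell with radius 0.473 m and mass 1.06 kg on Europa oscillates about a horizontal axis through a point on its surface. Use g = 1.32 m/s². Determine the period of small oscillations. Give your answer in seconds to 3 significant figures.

I_cm = (2/3)mr² = 0.1581 kg·m². The pivot is at distance d = 0.473 m from the centre of mass.
By the parallel-axis theorem, I = I_cm + md² = 0.1581 + 0.2372 = 0.3953 kg·m².
T = 2π√(I/(mgd)) = 2π√(0.3953/(1.06 × 1.32 × 0.473)) = 4.86 s.

4.86 s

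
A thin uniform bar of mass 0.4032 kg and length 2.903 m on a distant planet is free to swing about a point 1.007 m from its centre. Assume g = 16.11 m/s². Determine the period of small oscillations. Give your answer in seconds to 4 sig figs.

For a physical pendulum T = 2π√(I/(mgd)), with d = 1.0070 m from pivot to centre of mass.
I_cm = mL²/12 = 0.4032 × 2.903²/12 = 0.28316 kg·m²; I = I_cm + md² = 0.28316 + 0.4032 × 1.0070² = 0.69203 kg·m².
T = 2π√(0.69203/(0.4032 × 16.11 × 1.0070)) = 2.044 s.

2.044 s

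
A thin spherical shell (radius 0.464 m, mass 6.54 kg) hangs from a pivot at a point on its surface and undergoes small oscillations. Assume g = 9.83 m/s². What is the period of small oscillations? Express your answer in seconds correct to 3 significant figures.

1.76 s

I_cm = (2/3)mr² = 0.9387 kg·m². The pivot is at distance d = 0.464 m from the centre of mass.
By the parallel-axis theorem, I = I_cm + md² = 0.9387 + 1.408 = 2.347 kg·m².
T = 2π√(I/(mgd)) = 2π√(2.347/(6.54 × 9.83 × 0.464)) = 1.76 s.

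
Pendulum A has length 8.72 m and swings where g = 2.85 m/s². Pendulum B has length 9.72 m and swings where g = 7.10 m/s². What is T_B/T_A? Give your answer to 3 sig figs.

0.669

T = 2π√(L/g), so T_B/T_A = √((L_B/g_B)/(L_A/g_A)) = √((9.72/7.10)/(8.72/2.85)) = 0.669.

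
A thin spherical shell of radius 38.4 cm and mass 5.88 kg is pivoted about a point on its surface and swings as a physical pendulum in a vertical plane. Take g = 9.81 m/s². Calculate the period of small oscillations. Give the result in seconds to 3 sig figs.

1.60 s

I_cm = (2/3)mr² = 0.5780 kg·m². The pivot is at distance d = 0.384 m from the centre of mass.
By the parallel-axis theorem, I = I_cm + md² = 0.5780 + 0.8670 = 1.445 kg·m².
T = 2π√(I/(mgd)) = 2π√(1.445/(5.88 × 9.81 × 0.384)) = 1.60 s.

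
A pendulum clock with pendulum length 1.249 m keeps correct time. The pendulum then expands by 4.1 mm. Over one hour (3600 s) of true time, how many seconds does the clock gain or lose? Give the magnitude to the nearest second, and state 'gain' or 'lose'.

T ∝ √L, so T'/T = √(1.25310/1.249) = 1.00164.
In 3600 s of true time the clock registers 3600/1.00164 = 3594.1 s, so it loses 6 s.

lose 6 s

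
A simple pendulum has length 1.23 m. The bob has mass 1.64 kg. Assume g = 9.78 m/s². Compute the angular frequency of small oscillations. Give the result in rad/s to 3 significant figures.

2.82 rad/s

ω = √(g/L) = √(9.78/1.23) = 2.82 rad/s.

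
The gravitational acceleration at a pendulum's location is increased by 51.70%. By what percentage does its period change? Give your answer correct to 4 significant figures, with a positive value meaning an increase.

T ∝ 1/√g, so T'/T = 1/√(1.5170) = 0.81191.
Percentage change in T = (0.81191 − 1) × 100% = -18.81%.

-18.81%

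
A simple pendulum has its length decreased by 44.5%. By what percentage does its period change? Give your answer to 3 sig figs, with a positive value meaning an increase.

-25.5%

T ∝ √L, so T'/T = √(0.5550) = 0.7450.
Percentage change in T = (0.7450 − 1) × 100% = -25.5%.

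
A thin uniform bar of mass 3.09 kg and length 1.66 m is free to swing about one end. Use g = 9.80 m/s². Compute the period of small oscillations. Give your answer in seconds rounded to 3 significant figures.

2.11 s

For a physical pendulum T = 2π√(I/(mgd)), with d = 0.8300 m from pivot to centre of mass.
I_cm = mL²/12 = 3.09 × 1.66²/12 = 0.7096 kg·m²; I = I_cm + md² = 0.7096 + 3.09 × 0.8300² = 2.838 kg·m².
T = 2π√(2.838/(3.09 × 9.80 × 0.8300)) = 2.11 s.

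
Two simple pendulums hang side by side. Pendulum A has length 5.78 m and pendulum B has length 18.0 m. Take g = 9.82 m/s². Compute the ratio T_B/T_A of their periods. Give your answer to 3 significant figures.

T ∝ √L, so T_B/T_A = √(L_B/L_A) = √(18.0/5.78) = 1.76.

1.76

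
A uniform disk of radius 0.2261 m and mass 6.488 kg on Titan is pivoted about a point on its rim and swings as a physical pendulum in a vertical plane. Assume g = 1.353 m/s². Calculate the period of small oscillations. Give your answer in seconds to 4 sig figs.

I_cm = ½mr² = 0.16584 kg·m². The pivot is at distance d = 0.2261 m from the centre of mass.
By the parallel-axis theorem, I = I_cm + md² = 0.16584 + 0.33167 = 0.49751 kg·m².
T = 2π√(I/(mgd)) = 2π√(0.49751/(6.488 × 1.353 × 0.2261)) = 3.146 s.

3.146 s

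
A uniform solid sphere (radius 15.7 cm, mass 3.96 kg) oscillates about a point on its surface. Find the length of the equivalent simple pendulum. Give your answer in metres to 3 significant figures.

The equivalent simple-pendulum length is L_eq = I/(md), where I is about the pivot and d = 0.1570 m.
I_cm = (2/5)mR² = 0.03904 kg·m², so I = I_cm + md² = 0.03904 + 0.09761 = 0.1367 kg·m².
L_eq = 0.1367/(3.96 × 0.1570) = 0.220 m.

0.220 m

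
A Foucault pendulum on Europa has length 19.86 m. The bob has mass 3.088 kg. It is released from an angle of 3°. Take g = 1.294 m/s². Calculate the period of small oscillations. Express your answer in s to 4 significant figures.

T = 2π√(L/g) = 2π√(19.86/1.294) = 2π × 3.9176 = 24.62 s.

24.62 s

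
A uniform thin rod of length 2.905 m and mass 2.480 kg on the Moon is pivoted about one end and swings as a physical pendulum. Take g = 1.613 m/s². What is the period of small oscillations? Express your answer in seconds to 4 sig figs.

6.885 s

For a physical pendulum T = 2π√(I/(mgd)), with d = 1.4525 m from pivot to centre of mass.
I_cm = mL²/12 = 2.480 × 2.905²/12 = 1.7441 kg·m²; I = I_cm + md² = 1.7441 + 2.480 × 1.4525² = 6.9763 kg·m².
T = 2π√(6.9763/(2.480 × 1.613 × 1.4525)) = 6.885 s.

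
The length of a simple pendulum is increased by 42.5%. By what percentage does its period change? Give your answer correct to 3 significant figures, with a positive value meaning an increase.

T ∝ √L, so T'/T = √(1.425) = 1.194.
Percentage change in T = (1.194 − 1) × 100% = 19.4%.

19.4%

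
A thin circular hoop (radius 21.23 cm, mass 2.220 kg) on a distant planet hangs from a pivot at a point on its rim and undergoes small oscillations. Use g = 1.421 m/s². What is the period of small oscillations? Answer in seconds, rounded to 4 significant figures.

3.435 s

I_cm = mr² = 0.10006 kg·m². The pivot is at distance d = 0.2123 m from the centre of mass.
By the parallel-axis theorem, I = I_cm + md² = 0.10006 + 0.10006 = 0.20012 kg·m².
T = 2π√(I/(mgd)) = 2π√(0.20012/(2.220 × 1.421 × 0.2123)) = 3.435 s.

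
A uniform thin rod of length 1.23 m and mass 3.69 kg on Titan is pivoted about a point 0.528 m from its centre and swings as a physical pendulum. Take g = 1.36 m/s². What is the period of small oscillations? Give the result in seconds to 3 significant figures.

4.72 s

For a physical pendulum T = 2π√(I/(mgd)), with d = 0.5280 m from pivot to centre of mass.
I_cm = mL²/12 = 3.69 × 1.23²/12 = 0.4652 kg·m²; I = I_cm + md² = 0.4652 + 3.69 × 0.5280² = 1.494 kg·m².
T = 2π√(1.494/(3.69 × 1.36 × 0.5280)) = 4.72 s.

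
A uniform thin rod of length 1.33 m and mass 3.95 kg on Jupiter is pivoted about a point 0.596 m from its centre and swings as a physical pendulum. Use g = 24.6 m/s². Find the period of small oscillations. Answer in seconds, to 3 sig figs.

1.16 s

For a physical pendulum T = 2π√(I/(mgd)), with d = 0.5960 m from pivot to centre of mass.
I_cm = mL²/12 = 3.95 × 1.33²/12 = 0.5823 kg·m²; I = I_cm + md² = 0.5823 + 3.95 × 0.5960² = 1.985 kg·m².
T = 2π√(1.985/(3.95 × 24.6 × 0.5960)) = 1.16 s.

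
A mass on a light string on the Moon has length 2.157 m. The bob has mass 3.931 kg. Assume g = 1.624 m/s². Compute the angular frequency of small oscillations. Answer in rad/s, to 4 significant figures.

0.8677 rad/s

ω = √(g/L) = √(1.624/2.157) = 0.8677 rad/s.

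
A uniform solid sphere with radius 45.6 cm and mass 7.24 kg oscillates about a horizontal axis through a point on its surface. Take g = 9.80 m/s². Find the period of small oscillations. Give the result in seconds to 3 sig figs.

I_cm = (2/5)mr² = 0.6022 kg·m². The pivot is at distance d = 0.456 m from the centre of mass.
By the parallel-axis theorem, I = I_cm + md² = 0.6022 + 1.505 = 2.108 kg·m².
T = 2π√(I/(mgd)) = 2π√(2.108/(7.24 × 9.80 × 0.456)) = 1.60 s.

1.60 s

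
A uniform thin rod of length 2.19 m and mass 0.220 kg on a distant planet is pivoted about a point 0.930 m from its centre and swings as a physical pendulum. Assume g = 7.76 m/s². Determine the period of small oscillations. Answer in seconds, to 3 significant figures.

2.63 s

For a physical pendulum T = 2π√(I/(mgd)), with d = 0.9300 m from pivot to centre of mass.
I_cm = mL²/12 = 0.220 × 2.19²/12 = 0.08793 kg·m²; I = I_cm + md² = 0.08793 + 0.220 × 0.9300² = 0.2782 kg·m².
T = 2π√(0.2782/(0.220 × 7.76 × 0.9300)) = 2.63 s.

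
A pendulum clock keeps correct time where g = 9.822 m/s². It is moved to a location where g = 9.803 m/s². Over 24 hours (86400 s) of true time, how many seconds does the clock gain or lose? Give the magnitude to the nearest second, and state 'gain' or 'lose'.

lose 84 s

The clock's period scales as T ∝ 1/√g, so T'/T = √(9.822/9.803) = 1.00097.
In 86400 s of true time the clock registers 86400/1.00097 = 86316.4 s, so it loses 84 s.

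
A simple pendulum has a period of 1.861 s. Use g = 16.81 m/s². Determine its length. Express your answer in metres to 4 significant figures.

1.475 m

From T = 2π√(L/g), L = gT²/(4π²) = 16.81 × 1.8610²/(4π²) = 1.475 m.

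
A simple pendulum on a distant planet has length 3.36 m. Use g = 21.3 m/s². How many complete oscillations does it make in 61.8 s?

T = 2π√(L/g) = 2π√(3.36/21.3) = 2.496 s.
Number of complete oscillations = ⌊61.8/2.496⌋ = ⌊24.76⌋ = 24.

24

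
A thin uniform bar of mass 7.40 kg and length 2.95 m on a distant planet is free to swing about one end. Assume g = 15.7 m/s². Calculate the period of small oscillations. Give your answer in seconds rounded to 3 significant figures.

2.22 s

For a physical pendulum T = 2π√(I/(mgd)), with d = 1.475 m from pivot to centre of mass.
I_cm = mL²/12 = 7.40 × 2.95²/12 = 5.367 kg·m²; I = I_cm + md² = 5.367 + 7.40 × 1.475² = 21.47 kg·m².
T = 2π√(21.47/(7.40 × 15.7 × 1.475)) = 2.22 s.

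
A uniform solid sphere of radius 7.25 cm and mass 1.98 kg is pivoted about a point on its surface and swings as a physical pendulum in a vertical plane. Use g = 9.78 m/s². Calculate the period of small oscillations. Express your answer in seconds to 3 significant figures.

I_cm = (2/5)mr² = 0.004163 kg·m². The pivot is at distance d = 0.0725 m from the centre of mass.
By the parallel-axis theorem, I = I_cm + md² = 0.004163 + 0.01041 = 0.01457 kg·m².
T = 2π√(I/(mgd)) = 2π√(0.01457/(1.98 × 9.78 × 0.0725)) = 0.640 s.

0.640 s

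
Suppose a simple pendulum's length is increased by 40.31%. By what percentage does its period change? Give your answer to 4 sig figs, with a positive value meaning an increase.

T ∝ √L, so T'/T = √(1.4031) = 1.1845.
Percentage change in T = (1.1845 − 1) × 100% = 18.45%.

18.45%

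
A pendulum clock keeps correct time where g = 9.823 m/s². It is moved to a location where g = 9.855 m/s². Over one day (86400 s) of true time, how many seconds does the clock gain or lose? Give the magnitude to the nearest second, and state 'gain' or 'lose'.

The clock's period scales as T ∝ 1/√g, so T'/T = √(9.823/9.855) = 0.998375.
In 86400 s of true time the clock registers 86400/0.998375 = 86540.6 s, so it gains 141 s.

gain 141 s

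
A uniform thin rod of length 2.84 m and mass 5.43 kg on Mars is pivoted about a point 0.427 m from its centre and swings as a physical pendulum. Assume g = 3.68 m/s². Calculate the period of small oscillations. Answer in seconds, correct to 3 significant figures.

For a physical pendulum T = 2π√(I/(mgd)), with d = 0.4270 m from pivot to centre of mass.
I_cm = mL²/12 = 5.43 × 2.84²/12 = 3.650 kg·m²; I = I_cm + md² = 3.650 + 5.43 × 0.4270² = 4.640 kg·m².
T = 2π√(4.640/(5.43 × 3.68 × 0.4270)) = 4.63 s.

4.63 s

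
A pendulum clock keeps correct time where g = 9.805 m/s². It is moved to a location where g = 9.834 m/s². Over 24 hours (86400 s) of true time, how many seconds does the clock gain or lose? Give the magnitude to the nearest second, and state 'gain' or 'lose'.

The clock's period scales as T ∝ 1/√g, so T'/T = √(9.805/9.834) = 0.998524.
In 86400 s of true time the clock registers 86400/0.998524 = 86527.7 s, so it gains 128 s.

gain 128 s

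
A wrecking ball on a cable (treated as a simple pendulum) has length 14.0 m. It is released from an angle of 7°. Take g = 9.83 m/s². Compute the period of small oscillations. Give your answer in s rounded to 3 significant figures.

7.50 s

T = 2π√(L/g) = 2π√(14.0/9.83) = 2π × 1.193 = 7.50 s.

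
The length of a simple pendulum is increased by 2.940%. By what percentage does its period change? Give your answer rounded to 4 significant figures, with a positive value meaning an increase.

T ∝ √L, so T'/T = √(1.0294) = 1.0146.
Percentage change in T = (1.0146 − 1) × 100% = 1.459%.

1.459%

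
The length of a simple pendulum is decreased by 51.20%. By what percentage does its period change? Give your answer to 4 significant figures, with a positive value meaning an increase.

-30.14%

T ∝ √L, so T'/T = √(0.48800) = 0.69857.
Percentage change in T = (0.69857 − 1) × 100% = -30.14%.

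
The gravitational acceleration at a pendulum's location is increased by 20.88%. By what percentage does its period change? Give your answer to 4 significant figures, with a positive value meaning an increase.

-9.046%

T ∝ 1/√g, so T'/T = 1/√(1.2088) = 0.90954.
Percentage change in T = (0.90954 − 1) × 100% = -9.046%.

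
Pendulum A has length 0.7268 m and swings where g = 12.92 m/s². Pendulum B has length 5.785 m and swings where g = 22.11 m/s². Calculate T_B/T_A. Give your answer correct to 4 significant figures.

2.157

T = 2π√(L/g), so T_B/T_A = √((L_B/g_B)/(L_A/g_A)) = √((5.785/22.11)/(0.7268/12.92)) = 2.157.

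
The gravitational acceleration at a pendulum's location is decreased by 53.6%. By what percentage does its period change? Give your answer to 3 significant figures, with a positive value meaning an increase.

46.8%

T ∝ 1/√g, so T'/T = 1/√(0.4640) = 1.468.
Percentage change in T = (1.468 − 1) × 100% = 46.8%.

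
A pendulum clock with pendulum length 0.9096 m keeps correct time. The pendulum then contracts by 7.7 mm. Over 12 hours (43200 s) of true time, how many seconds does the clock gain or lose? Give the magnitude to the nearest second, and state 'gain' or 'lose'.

T ∝ √L, so T'/T = √(0.90190/0.9096) = 0.995758.
In 43200 s of true time the clock registers 43200/0.995758 = 43384.0 s, so it gains 184 s.

gain 184 s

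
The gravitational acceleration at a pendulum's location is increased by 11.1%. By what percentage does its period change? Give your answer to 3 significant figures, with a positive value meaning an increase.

-5.13%

T ∝ 1/√g, so T'/T = 1/√(1.111) = 0.9487.
Percentage change in T = (0.9487 − 1) × 100% = -5.13%.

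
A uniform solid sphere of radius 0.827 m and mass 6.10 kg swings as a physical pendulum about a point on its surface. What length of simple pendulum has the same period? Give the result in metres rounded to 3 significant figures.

1.16 m

The equivalent simple-pendulum length is L_eq = I/(md), where I is about the pivot and d = 0.8270 m.
I_cm = (2/5)mR² = 1.669 kg·m², so I = I_cm + md² = 1.669 + 4.172 = 5.841 kg·m².
L_eq = 5.841/(6.10 × 0.8270) = 1.16 m.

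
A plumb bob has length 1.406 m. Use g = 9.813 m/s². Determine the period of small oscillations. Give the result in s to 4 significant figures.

T = 2π√(L/g) = 2π√(1.406/9.813) = 2π × 0.37852 = 2.378 s.

2.378 s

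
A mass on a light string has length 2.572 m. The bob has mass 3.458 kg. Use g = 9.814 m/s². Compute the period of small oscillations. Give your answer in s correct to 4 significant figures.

3.217 s

T = 2π√(L/g) = 2π√(2.572/9.814) = 2π × 0.51193 = 3.217 s.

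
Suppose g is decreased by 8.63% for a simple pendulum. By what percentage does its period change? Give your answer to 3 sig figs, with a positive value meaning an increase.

4.62%

T ∝ 1/√g, so T'/T = 1/√(0.9137) = 1.046.
Percentage change in T = (1.046 − 1) × 100% = 4.62%.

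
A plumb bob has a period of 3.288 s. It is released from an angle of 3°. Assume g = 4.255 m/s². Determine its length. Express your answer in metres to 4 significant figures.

1.165 m

From T = 2π√(L/g), L = gT²/(4π²) = 4.255 × 3.2880²/(4π²) = 1.165 m.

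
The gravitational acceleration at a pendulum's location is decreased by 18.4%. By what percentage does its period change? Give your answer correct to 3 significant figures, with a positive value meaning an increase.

T ∝ 1/√g, so T'/T = 1/√(0.8160) = 1.107.
Percentage change in T = (1.107 − 1) × 100% = 10.7%.

10.7%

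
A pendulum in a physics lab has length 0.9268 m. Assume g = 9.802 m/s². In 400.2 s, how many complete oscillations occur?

207

T = 2π√(L/g) = 2π√(0.9268/9.802) = 1.9320 s.
Number of complete oscillations = ⌊400.2/1.9320⌋ = ⌊207.14⌋ = 207.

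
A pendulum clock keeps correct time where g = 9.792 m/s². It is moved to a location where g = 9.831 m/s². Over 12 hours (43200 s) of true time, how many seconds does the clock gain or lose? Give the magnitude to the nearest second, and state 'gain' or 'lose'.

The clock's period scales as T ∝ 1/√g, so T'/T = √(9.792/9.831) = 0.998015.
In 43200 s of true time the clock registers 43200/0.998015 = 43285.9 s, so it gains 86 s.

gain 86 s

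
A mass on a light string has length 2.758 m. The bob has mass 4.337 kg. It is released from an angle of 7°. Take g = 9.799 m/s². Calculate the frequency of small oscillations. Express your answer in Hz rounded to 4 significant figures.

T = 2π√(L/g) = 2π√(2.758/9.799) = 3.3334 s, so f = 1/T = 0.3000 Hz.

0.3000 Hz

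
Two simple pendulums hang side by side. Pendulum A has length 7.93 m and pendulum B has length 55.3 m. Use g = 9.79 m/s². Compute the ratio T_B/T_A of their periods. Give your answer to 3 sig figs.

T ∝ √L, so T_B/T_A = √(L_B/L_A) = √(55.3/7.93) = 2.64.

2.64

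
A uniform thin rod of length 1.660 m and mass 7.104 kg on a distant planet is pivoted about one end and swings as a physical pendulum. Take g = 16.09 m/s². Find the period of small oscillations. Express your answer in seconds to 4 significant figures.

1.648 s

For a physical pendulum T = 2π√(I/(mgd)), with d = 0.83000 m from pivot to centre of mass.
I_cm = mL²/12 = 7.104 × 1.660²/12 = 1.6313 kg·m²; I = I_cm + md² = 1.6313 + 7.104 × 0.83000² = 6.5253 kg·m².
T = 2π√(6.5253/(7.104 × 16.09 × 0.83000)) = 1.648 s.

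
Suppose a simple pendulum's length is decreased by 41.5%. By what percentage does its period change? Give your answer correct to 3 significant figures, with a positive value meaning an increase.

T ∝ √L, so T'/T = √(0.5850) = 0.7649.
Percentage change in T = (0.7649 − 1) × 100% = -23.5%.

-23.5%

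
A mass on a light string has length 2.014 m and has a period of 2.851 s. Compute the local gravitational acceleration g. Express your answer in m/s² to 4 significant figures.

9.782 m/s²

From T = 2π√(L/g), g = 4π²L/T² = 4π² × 2.014/2.8510² = 9.782 m/s².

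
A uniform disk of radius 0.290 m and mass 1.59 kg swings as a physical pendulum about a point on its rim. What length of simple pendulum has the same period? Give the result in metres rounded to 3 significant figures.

The equivalent simple-pendulum length is L_eq = I/(md), where I is about the pivot and d = 0.2900 m.
I_cm = ½mR² = 0.06686 kg·m², so I = I_cm + md² = 0.06686 + 0.1337 = 0.2006 kg·m².
L_eq = 0.2006/(1.59 × 0.2900) = 0.435 m.

0.435 m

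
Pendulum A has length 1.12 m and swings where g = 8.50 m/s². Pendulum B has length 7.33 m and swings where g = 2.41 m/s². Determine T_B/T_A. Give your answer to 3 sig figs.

4.80

T = 2π√(L/g), so T_B/T_A = √((L_B/g_B)/(L_A/g_A)) = √((7.33/2.41)/(1.12/8.50)) = 4.80.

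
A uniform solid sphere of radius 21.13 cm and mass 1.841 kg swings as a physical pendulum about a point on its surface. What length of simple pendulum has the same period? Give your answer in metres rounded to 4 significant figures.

0.2958 m

The equivalent simple-pendulum length is L_eq = I/(md), where I is about the pivot and d = 0.21130 m.
I_cm = (2/5)mR² = 0.032879 kg·m², so I = I_cm + md² = 0.032879 + 0.082196 = 0.11507 kg·m².
L_eq = 0.11507/(1.841 × 0.21130) = 0.2958 m.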